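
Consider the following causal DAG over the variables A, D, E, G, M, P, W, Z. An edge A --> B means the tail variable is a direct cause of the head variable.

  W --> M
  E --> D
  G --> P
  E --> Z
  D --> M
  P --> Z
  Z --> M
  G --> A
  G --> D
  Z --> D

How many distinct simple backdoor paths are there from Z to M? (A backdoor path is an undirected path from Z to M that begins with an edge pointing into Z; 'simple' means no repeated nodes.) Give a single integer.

A backdoor path from Z to M is any simple undirected path whose first edge points into Z (i.e. leaves Z via a parent).
Parents of Z: {E, P}.
Enumerating:
  P1: Z <- E -> D -> M
  P2: Z <- P <- G -> D -> M
That exhausts the simple backdoor paths. Count: 2.

2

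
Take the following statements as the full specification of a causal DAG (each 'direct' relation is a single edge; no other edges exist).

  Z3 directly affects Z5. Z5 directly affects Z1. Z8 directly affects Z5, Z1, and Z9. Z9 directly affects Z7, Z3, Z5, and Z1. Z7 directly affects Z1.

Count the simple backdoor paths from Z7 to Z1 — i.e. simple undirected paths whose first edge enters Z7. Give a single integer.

A backdoor path from Z7 to Z1 is any simple undirected path whose first edge points into Z7 (i.e. leaves Z7 via a parent).
Parents of Z7: {Z9}.
Enumerating:
  P1: Z7 <- Z9 <- Z8 -> Z5 -> Z1
  P2: Z7 <- Z9 <- Z8 -> Z1
  P3: Z7 <- Z9 -> Z3 -> Z5 <- Z8 -> Z1
  P4: Z7 <- Z9 -> Z3 -> Z5 -> Z1
  P5: Z7 <- Z9 -> Z5 <- Z8 -> Z1
  P6: Z7 <- Z9 -> Z5 -> Z1
  P7: Z7 <- Z9 -> Z1
That exhausts the simple backdoor paths. Count: 7.

7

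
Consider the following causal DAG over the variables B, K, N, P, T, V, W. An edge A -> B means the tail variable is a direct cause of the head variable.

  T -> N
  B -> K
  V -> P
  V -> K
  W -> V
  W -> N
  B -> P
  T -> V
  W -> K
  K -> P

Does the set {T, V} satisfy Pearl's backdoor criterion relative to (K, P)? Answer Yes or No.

Backdoor paths from K to P (paths whose first edge points into K):
  P1: K <- W -> V -> P
  P2: K <- W -> N <- T -> V -> P
  P3: K <- V -> P
  P4: K <- B -> P
Condition 1 (no descendant of K in the set): holds — descendants of K are {P}; none are in {T, V}.
Condition 2 (every backdoor path blocked by {T, V}):
  P1: blocked at chain node V ∈ conditioning set.
  P2: blocked at collider N (neither it nor any descendant is in the conditioning set).
  P3: blocked at fork node V ∈ conditioning set.
  P4: open — no interior node is in the conditioning set.
{T, V} does not satisfy the backdoor criterion.

No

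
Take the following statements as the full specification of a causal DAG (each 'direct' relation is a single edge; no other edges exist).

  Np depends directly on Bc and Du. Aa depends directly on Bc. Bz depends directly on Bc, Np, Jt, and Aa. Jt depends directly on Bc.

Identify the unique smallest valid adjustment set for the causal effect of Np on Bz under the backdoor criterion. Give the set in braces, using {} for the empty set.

Variables eligible for adjustment (non-descendants of Np, excluding Np and Bz): {Aa, Bc, Du, Jt}.
Backdoor paths from Np to Bz:
  P1: Np <- Bc -> Jt -> Bz
  P2: Np <- Bc -> Aa -> Bz
  P3: Np <- Bc -> Bz
The empty set is not sufficient: P1 (Np <- Bc -> Jt -> Bz) has no collider blocking it and no conditioned non-collider, so it is open.
Try {Bc}:
  P1: blocked at fork node Bc ∈ conditioning set.
  P2: blocked at fork node Bc ∈ conditioning set.
  P3: blocked at fork node Bc ∈ conditioning set.
{Bc} contains no descendant of Np and blocks every backdoor path.
No other singleton works — e.g. {Jt} leaves P2 open — so {Bc} is the unique smallest valid adjustment set.

{Bc}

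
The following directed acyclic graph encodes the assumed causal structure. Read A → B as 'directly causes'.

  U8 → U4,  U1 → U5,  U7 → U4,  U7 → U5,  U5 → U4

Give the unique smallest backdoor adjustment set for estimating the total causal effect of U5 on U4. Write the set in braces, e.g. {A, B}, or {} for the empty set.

{U7}

Variables eligible for adjustment (non-descendants of U5, excluding U5 and U4): {U1, U7, U8}.
Backdoor paths from U5 to U4:
  P1: U5 <- U7 -> U4
The empty set is not sufficient: P1 (U5 <- U7 -> U4) has no collider blocking it and no conditioned non-collider, so it is open.
Try {U7}:
  P1: blocked at fork node U7 ∈ conditioning set.
{U7} contains no descendant of U5 and blocks every backdoor path.
No other singleton works — e.g. {U8} leaves P1 open — so {U7} is the unique smallest valid adjustment set.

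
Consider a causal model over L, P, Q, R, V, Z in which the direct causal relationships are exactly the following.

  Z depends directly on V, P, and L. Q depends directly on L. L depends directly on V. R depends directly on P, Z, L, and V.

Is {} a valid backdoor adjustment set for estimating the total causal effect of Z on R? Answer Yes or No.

Backdoor paths from Z to R (paths whose first edge points into Z):
  P1: Z <- P -> R
  P2: Z <- V -> L -> R
  P3: Z <- V -> R
  P4: Z <- L <- V -> R
  P5: Z <- L -> R
Condition 1 (no descendant of Z in the set): holds — descendants of Z are {R}; none are in {}.
Condition 2 (every backdoor path blocked by {}):
  P1: open — no interior node is in the conditioning set.
  P2: open — no interior node is in the conditioning set.
  P3: open — no interior node is in the conditioning set.
  P4: open — no interior node is in the conditioning set.
  P5: open — no interior node is in the conditioning set.
{} does not satisfy the backdoor criterion.

No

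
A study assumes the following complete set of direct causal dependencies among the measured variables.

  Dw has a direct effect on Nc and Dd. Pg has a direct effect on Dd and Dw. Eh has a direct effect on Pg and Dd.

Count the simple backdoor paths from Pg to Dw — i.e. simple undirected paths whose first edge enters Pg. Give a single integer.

1

A backdoor path from Pg to Dw is any simple undirected path whose first edge points into Pg (i.e. leaves Pg via a parent).
Parents of Pg: {Eh}.
Enumerating:
  P1: Pg <- Eh -> Dd <- Dw
That exhausts the simple backdoor paths. Count: 1.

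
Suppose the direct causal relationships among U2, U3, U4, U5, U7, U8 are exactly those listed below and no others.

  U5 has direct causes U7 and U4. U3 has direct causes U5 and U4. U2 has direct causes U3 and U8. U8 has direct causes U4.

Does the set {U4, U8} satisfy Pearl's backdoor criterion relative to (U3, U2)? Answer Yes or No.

Backdoor paths from U3 to U2 (paths whose first edge points into U3):
  P1: U3 <- U4 -> U8 -> U2
  P2: U3 <- U5 <- U4 -> U8 -> U2
Condition 1 (no descendant of U3 in the set): holds — descendants of U3 are {U2}; none are in {U4, U8}.
Condition 2 (every backdoor path blocked by {U4, U8}):
  P1: blocked at fork node U4 ∈ conditioning set.
  P2: blocked at fork node U4 ∈ conditioning set.
{U4, U8} satisfies the backdoor criterion.

Yes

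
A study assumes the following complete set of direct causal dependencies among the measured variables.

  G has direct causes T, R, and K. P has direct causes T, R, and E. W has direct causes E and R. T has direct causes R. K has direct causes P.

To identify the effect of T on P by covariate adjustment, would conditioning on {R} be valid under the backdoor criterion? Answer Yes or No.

Backdoor paths from T to P (paths whose first edge points into T):
  P1: T <- R -> P
  P2: T <- R -> G <- K <- P
  P3: T <- R -> W <- E -> P
Condition 1 (no descendant of T in the set): holds — descendants of T are {G, K, P}; none are in {R}.
Condition 2 (every backdoor path blocked by {R}):
  P1: blocked at fork node R ∈ conditioning set.
  P2: blocked at fork node R ∈ conditioning set.
  P3: blocked at fork node R ∈ conditioning set.
{R} satisfies the backdoor criterion.

Yes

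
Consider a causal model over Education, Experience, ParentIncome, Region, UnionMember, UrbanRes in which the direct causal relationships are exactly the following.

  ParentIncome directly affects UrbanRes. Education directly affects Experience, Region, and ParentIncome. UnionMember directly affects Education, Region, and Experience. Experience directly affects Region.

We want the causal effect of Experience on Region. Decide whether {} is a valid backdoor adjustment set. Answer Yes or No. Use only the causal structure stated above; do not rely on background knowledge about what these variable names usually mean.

Backdoor paths from Experience to Region (paths whose first edge points into Experience):
  P1: Experience <- UnionMember -> Education -> Region
  P2: Experience <- UnionMember -> Region
  P3: Experience <- Education <- UnionMember -> Region
  P4: Experience <- Education -> Region
Condition 1 (no descendant of Experience in the set): holds — descendants of Experience are {Region}; none are in {}.
Condition 2 (every backdoor path blocked by {}):
  P1: open — no interior node is in the conditioning set.
  P2: open — no interior node is in the conditioning set.
  P3: open — no interior node is in the conditioning set.
  P4: open — no interior node is in the conditioning set.
{} does not satisfy the backdoor criterion.

No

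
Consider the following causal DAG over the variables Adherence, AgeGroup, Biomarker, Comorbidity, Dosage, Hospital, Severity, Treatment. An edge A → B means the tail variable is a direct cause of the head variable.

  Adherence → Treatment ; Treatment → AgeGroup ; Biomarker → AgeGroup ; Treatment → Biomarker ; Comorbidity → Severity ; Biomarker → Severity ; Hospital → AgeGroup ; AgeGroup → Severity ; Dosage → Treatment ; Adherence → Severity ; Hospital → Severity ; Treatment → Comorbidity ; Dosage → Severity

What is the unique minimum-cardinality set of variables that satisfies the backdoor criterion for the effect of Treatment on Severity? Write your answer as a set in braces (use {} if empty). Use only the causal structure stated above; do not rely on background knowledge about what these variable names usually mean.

{Adherence, Dosage}

Variables eligible for adjustment (non-descendants of Treatment, excluding Treatment and Severity): {Adherence, Dosage, Hospital}.
Backdoor paths from Treatment to Severity:
  P1: Treatment <- Dosage -> Severity
  P2: Treatment <- Adherence -> Severity
The empty set is not sufficient: P1 (Treatment <- Dosage -> Severity) has no collider blocking it and no conditioned non-collider, so it is open.
Try {Adherence, Dosage}:
  P1: blocked at fork node Dosage ∈ conditioning set.
  P2: blocked at fork node Adherence ∈ conditioning set.
{Adherence, Dosage} contains no descendant of Treatment and blocks every backdoor path.
Every element of {Adherence, Dosage} is needed (dropping Adherence leaves P2 open; dropping Dosage leaves P1 open), so no proper subset is valid.
Among all size-2 subsets of the eligible variables, only {Adherence, Dosage} blocks every backdoor path, so it is the unique smallest valid adjustment set.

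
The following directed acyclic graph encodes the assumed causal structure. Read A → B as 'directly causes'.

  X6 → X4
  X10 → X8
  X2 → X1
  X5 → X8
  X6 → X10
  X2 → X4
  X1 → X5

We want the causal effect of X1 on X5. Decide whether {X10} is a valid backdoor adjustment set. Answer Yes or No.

Yes

Backdoor paths from X1 to X5 (paths whose first edge points into X1):
  P1: X1 <- X2 -> X4 <- X6 -> X10 -> X8 <- X5
Condition 1 (no descendant of X1 in the set): holds — descendants of X1 are {X5, X8}; none are in {X10}.
Condition 2 (every backdoor path blocked by {X10}):
  P1: blocked at collider X4 (neither it nor any descendant is in the conditioning set).
{X10} satisfies the backdoor criterion.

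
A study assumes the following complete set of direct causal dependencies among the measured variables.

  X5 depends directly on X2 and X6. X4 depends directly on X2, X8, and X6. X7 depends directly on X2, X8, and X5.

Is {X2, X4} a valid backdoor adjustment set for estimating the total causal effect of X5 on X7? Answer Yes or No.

Backdoor paths from X5 to X7 (paths whose first edge points into X5):
  P1: X5 <- X6 -> X4 <- X2 -> X7
  P2: X5 <- X6 -> X4 <- X8 -> X7
  P3: X5 <- X2 -> X7
  P4: X5 <- X2 -> X4 <- X8 -> X7
Condition 1 (no descendant of X5 in the set): holds — descendants of X5 are {X7}; none are in {X2, X4}.
Condition 2 (every backdoor path blocked by {X2, X4}):
  P1: blocked at fork node X2 ∈ conditioning set.
  P2: open — collider(s) X4 are conditioned on (or have a conditioned descendant) and no non-collider on the path is in the set.
  P3: blocked at fork node X2 ∈ conditioning set.
  P4: blocked at fork node X2 ∈ conditioning set.
{X2, X4} does not satisfy the backdoor criterion.

No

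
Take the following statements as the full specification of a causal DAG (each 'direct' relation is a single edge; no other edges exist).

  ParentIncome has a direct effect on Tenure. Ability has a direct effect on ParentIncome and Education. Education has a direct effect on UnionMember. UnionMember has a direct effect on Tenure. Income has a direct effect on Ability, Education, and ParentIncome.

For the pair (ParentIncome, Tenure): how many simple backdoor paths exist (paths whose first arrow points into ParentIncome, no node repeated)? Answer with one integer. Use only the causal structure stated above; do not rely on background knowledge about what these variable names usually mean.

4

A backdoor path from ParentIncome to Tenure is any simple undirected path whose first edge points into ParentIncome (i.e. leaves ParentIncome via a parent).
Parents of ParentIncome: {Ability, Income}.
Enumerating:
  P1: ParentIncome <- Income -> Ability -> Education -> UnionMember -> Tenure
  P2: ParentIncome <- Income -> Education -> UnionMember -> Tenure
  P3: ParentIncome <- Ability <- Income -> Education -> UnionMember -> Tenure
  P4: ParentIncome <- Ability -> Education -> UnionMember -> Tenure
That exhausts the simple backdoor paths. Count: 4.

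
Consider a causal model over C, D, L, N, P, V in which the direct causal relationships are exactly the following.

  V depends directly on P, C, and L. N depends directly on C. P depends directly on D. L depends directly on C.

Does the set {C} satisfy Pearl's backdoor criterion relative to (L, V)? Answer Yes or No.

Backdoor paths from L to V (paths whose first edge points into L):
  P1: L <- C -> V
Condition 1 (no descendant of L in the set): holds — descendants of L are {V}; none are in {C}.
Condition 2 (every backdoor path blocked by {C}):
  P1: blocked at fork node C ∈ conditioning set.
{C} satisfies the backdoor criterion.

Yes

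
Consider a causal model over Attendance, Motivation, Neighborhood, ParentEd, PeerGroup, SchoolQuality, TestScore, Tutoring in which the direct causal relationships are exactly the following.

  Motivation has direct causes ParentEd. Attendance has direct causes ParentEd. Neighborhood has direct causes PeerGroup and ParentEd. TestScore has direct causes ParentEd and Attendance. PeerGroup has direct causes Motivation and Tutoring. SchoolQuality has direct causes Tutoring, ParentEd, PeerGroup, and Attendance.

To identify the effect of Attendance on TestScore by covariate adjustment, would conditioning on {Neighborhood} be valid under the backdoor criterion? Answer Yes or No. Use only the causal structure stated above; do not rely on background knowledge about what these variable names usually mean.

No

Backdoor paths from Attendance to TestScore (paths whose first edge points into Attendance):
  P1: Attendance <- ParentEd -> TestScore
Condition 1 (no descendant of Attendance in the set): holds — descendants of Attendance are {SchoolQuality, TestScore}; none are in {Neighborhood}.
Condition 2 (every backdoor path blocked by {Neighborhood}):
  P1: open — no interior node is in the conditioning set.
{Neighborhood} does not satisfy the backdoor criterion.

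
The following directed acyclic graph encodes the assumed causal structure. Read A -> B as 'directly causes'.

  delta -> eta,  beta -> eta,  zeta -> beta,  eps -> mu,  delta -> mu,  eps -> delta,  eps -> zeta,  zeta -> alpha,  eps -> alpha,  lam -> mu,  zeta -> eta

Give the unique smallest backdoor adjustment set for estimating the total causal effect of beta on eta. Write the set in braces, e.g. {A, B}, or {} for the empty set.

Variables eligible for adjustment (non-descendants of beta, excluding beta and eta): {alpha, delta, eps, lam, mu, zeta}.
Backdoor paths from beta to eta:
  P1: beta <- zeta <- eps -> delta -> eta
  P2: beta <- zeta <- eps -> mu <- delta -> eta
  P3: beta <- zeta -> alpha <- eps -> delta -> eta
  P4: beta <- zeta -> alpha <- eps -> mu <- delta -> eta
  P5: beta <- zeta -> eta
The empty set is not sufficient: P1 (beta <- zeta <- eps -> delta -> eta) has no collider blocking it and no conditioned non-collider, so it is open.
Try {zeta}:
  P1: blocked at chain node zeta ∈ conditioning set.
  P2: blocked at chain node zeta ∈ conditioning set.
  P3: blocked at fork node zeta ∈ conditioning set.
  P4: blocked at fork node zeta ∈ conditioning set.
  P5: blocked at fork node zeta ∈ conditioning set.
{zeta} contains no descendant of beta and blocks every backdoor path.
No other singleton works — e.g. {lam} leaves P1 open — so {zeta} is the unique smallest valid adjustment set.

{zeta}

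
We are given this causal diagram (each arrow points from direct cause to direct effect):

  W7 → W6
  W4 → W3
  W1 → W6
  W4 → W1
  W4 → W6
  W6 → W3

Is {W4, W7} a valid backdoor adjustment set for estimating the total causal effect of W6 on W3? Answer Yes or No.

Backdoor paths from W6 to W3 (paths whose first edge points into W6):
  P1: W6 <- W4 -> W3
  P2: W6 <- W1 <- W4 -> W3
Condition 1 (no descendant of W6 in the set): holds — descendants of W6 are {W3}; none are in {W4, W7}.
Condition 2 (every backdoor path blocked by {W4, W7}):
  P1: blocked at fork node W4 ∈ conditioning set.
  P2: blocked at fork node W4 ∈ conditioning set.
{W4, W7} satisfies the backdoor criterion.

Yes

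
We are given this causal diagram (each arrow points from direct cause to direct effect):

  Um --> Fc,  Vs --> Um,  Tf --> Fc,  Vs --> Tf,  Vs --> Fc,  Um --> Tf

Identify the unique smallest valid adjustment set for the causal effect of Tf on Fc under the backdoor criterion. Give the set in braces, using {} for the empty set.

Variables eligible for adjustment (non-descendants of Tf, excluding Tf and Fc): {Um, Vs}.
Backdoor paths from Tf to Fc:
  P1: Tf <- Vs -> Um -> Fc
  P2: Tf <- Vs -> Fc
  P3: Tf <- Um <- Vs -> Fc
  P4: Tf <- Um -> Fc
The empty set is not sufficient: P1 (Tf <- Vs -> Um -> Fc) has no collider blocking it and no conditioned non-collider, so it is open.
Try {Um, Vs}:
  P1: blocked at fork node Vs ∈ conditioning set.
  P2: blocked at fork node Vs ∈ conditioning set.
  P3: blocked at chain node Um ∈ conditioning set.
  P4: blocked at fork node Um ∈ conditioning set.
{Um, Vs} contains no descendant of Tf and blocks every backdoor path.
Every element of {Um, Vs} is needed (dropping Um leaves P4 open; dropping Vs leaves P2 open), so no proper subset is valid.
Among all size-2 subsets of the eligible variables, only {Um, Vs} blocks every backdoor path, so it is the unique smallest valid adjustment set.

{Um, Vs}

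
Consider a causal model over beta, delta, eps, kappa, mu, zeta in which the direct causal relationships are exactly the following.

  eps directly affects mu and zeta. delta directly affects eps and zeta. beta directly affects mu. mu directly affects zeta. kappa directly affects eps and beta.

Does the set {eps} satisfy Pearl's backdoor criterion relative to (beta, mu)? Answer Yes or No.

Backdoor paths from beta to mu (paths whose first edge points into beta):
  P1: beta <- kappa -> eps <- delta -> zeta <- mu
  P2: beta <- kappa -> eps -> mu
  P3: beta <- kappa -> eps -> zeta <- mu
Condition 1 (no descendant of beta in the set): holds — descendants of beta are {mu, zeta}; none are in {eps}.
Condition 2 (every backdoor path blocked by {eps}):
  P1: blocked at collider zeta (neither it nor any descendant is in the conditioning set).
  P2: blocked at chain node eps ∈ conditioning set.
  P3: blocked at chain node eps ∈ conditioning set.
{eps} satisfies the backdoor criterion.

Yes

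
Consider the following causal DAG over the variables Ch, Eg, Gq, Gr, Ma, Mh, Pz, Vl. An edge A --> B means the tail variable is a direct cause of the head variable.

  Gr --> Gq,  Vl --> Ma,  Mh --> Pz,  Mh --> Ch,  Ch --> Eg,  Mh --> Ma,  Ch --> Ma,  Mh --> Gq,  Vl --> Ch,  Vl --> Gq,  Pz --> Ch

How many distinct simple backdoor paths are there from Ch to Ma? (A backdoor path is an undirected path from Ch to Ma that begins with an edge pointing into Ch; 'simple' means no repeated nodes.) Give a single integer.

6

A backdoor path from Ch to Ma is any simple undirected path whose first edge points into Ch (i.e. leaves Ch via a parent).
Parents of Ch: {Mh, Pz, Vl}.
Enumerating:
  P1: Ch <- Mh -> Ma
  P2: Ch <- Mh -> Gq <- Vl -> Ma
  P3: Ch <- Pz <- Mh -> Ma
  P4: Ch <- Pz <- Mh -> Gq <- Vl -> Ma
  P5: Ch <- Vl -> Ma
  P6: Ch <- Vl -> Gq <- Mh -> Ma
That exhausts the simple backdoor paths. Count: 6.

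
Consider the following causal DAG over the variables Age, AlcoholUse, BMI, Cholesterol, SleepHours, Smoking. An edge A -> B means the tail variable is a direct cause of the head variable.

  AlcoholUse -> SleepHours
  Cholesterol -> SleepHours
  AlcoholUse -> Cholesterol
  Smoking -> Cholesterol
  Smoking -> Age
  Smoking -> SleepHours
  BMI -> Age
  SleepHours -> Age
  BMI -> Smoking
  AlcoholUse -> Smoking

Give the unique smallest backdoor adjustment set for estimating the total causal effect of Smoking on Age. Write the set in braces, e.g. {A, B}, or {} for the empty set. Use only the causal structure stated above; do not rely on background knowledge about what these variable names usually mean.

{AlcoholUse, BMI}

Variables eligible for adjustment (non-descendants of Smoking, excluding Smoking and Age): {AlcoholUse, BMI}.
Backdoor paths from Smoking to Age:
  P1: Smoking <- BMI -> Age
  P2: Smoking <- AlcoholUse -> Cholesterol -> SleepHours -> Age
  P3: Smoking <- AlcoholUse -> SleepHours -> Age
The empty set is not sufficient: P1 (Smoking <- BMI -> Age) has no collider blocking it and no conditioned non-collider, so it is open.
Try {AlcoholUse, BMI}:
  P1: blocked at fork node BMI ∈ conditioning set.
  P2: blocked at fork node AlcoholUse ∈ conditioning set.
  P3: blocked at fork node AlcoholUse ∈ conditioning set.
{AlcoholUse, BMI} contains no descendant of Smoking and blocks every backdoor path.
Every element of {AlcoholUse, BMI} is needed (dropping AlcoholUse leaves P2 open; dropping BMI leaves P1 open), so no proper subset is valid.
Among all size-2 subsets of the eligible variables, only {AlcoholUse, BMI} blocks every backdoor path, so it is the unique smallest valid adjustment set.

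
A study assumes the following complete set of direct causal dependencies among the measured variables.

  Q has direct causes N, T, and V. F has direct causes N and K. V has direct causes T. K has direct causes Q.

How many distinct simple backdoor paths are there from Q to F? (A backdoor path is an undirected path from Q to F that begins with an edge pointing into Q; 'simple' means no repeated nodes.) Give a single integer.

1

A backdoor path from Q to F is any simple undirected path whose first edge points into Q (i.e. leaves Q via a parent).
Parents of Q: {N, T, V}.
Enumerating:
  P1: Q <- N -> F
That exhausts the simple backdoor paths. Count: 1.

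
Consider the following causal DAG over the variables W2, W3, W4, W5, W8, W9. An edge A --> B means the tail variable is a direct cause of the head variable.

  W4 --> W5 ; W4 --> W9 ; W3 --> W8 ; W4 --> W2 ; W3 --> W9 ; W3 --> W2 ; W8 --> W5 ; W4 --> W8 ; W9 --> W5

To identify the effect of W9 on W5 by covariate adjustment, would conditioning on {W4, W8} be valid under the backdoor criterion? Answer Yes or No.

Yes

Backdoor paths from W9 to W5 (paths whose first edge points into W9):
  P1: W9 <- W3 -> W8 <- W4 -> W5
  P2: W9 <- W3 -> W8 -> W5
  P3: W9 <- W3 -> W2 <- W4 -> W8 -> W5
  P4: W9 <- W3 -> W2 <- W4 -> W5
  P5: W9 <- W4 -> W8 -> W5
  P6: W9 <- W4 -> W5
  P7: W9 <- W4 -> W2 <- W3 -> W8 -> W5
Condition 1 (no descendant of W9 in the set): holds — descendants of W9 are {W5}; none are in {W4, W8}.
Condition 2 (every backdoor path blocked by {W4, W8}):
  P1: blocked at fork node W4 ∈ conditioning set.
  P2: blocked at chain node W8 ∈ conditioning set.
  P3: blocked at collider W2 (neither it nor any descendant is in the conditioning set).
  P4: blocked at collider W2 (neither it nor any descendant is in the conditioning set).
  P5: blocked at fork node W4 ∈ conditioning set.
  P6: blocked at fork node W4 ∈ conditioning set.
  P7: blocked at fork node W4 ∈ conditioning set.
{W4, W8} satisfies the backdoor criterion.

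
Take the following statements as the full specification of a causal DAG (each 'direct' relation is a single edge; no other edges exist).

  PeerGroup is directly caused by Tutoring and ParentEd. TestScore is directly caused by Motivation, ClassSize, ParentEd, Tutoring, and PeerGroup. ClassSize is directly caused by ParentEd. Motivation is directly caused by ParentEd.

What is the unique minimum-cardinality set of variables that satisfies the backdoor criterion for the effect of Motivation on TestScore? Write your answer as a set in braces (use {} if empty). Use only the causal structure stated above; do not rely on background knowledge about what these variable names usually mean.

{ParentEd}

Variables eligible for adjustment (non-descendants of Motivation, excluding Motivation and TestScore): {ClassSize, ParentEd, PeerGroup, Tutoring}.
Backdoor paths from Motivation to TestScore:
  P1: Motivation <- ParentEd -> ClassSize -> TestScore
  P2: Motivation <- ParentEd -> PeerGroup <- Tutoring -> TestScore
  P3: Motivation <- ParentEd -> PeerGroup -> TestScore
  P4: Motivation <- ParentEd -> TestScore
The empty set is not sufficient: P1 (Motivation <- ParentEd -> ClassSize -> TestScore) has no collider blocking it and no conditioned non-collider, so it is open.
Try {ParentEd}:
  P1: blocked at fork node ParentEd ∈ conditioning set.
  P2: blocked at fork node ParentEd ∈ conditioning set.
  P3: blocked at fork node ParentEd ∈ conditioning set.
  P4: blocked at fork node ParentEd ∈ conditioning set.
{ParentEd} contains no descendant of Motivation and blocks every backdoor path.
No other singleton works — e.g. {ClassSize} leaves P3 open — so {ParentEd} is the unique smallest valid adjustment set.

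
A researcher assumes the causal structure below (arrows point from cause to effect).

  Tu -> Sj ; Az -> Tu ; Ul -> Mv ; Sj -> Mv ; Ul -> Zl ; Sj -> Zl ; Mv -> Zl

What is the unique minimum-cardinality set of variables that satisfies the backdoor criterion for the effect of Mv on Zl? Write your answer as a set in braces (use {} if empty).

{Sj, Ul}

Variables eligible for adjustment (non-descendants of Mv, excluding Mv and Zl): {Az, Sj, Tu, Ul}.
Backdoor paths from Mv to Zl:
  P1: Mv <- Ul -> Zl
  P2: Mv <- Sj -> Zl
The empty set is not sufficient: P1 (Mv <- Ul -> Zl) has no collider blocking it and no conditioned non-collider, so it is open.
Try {Sj, Ul}:
  P1: blocked at fork node Ul ∈ conditioning set.
  P2: blocked at fork node Sj ∈ conditioning set.
{Sj, Ul} contains no descendant of Mv and blocks every backdoor path.
Every element of {Sj, Ul} is needed (dropping Sj leaves P2 open; dropping Ul leaves P1 open), so no proper subset is valid.
Among all size-2 subsets of the eligible variables, only {Sj, Ul} blocks every backdoor path, so it is the unique smallest valid adjustment set.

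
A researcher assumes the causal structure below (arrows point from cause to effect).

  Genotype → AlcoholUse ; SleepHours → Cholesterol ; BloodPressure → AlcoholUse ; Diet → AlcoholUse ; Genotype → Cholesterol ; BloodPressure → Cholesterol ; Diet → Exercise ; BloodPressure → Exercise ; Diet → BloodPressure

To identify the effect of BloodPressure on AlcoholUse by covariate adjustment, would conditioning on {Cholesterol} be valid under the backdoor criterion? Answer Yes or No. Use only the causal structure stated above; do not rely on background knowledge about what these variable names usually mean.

No

Backdoor paths from BloodPressure to AlcoholUse (paths whose first edge points into BloodPressure):
  P1: BloodPressure <- Diet -> AlcoholUse
Condition 1 (no descendant of BloodPressure in the set): FAILS — Cholesterol is a descendant of BloodPressure.
Condition 2 (every backdoor path blocked by {Cholesterol}):
  P1: open — no interior node is in the conditioning set.
{Cholesterol} does not satisfy the backdoor criterion.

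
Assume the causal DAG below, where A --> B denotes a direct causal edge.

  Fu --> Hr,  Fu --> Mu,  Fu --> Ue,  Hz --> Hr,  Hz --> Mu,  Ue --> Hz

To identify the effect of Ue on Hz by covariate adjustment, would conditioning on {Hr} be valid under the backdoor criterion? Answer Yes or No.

Backdoor paths from Ue to Hz (paths whose first edge points into Ue):
  P1: Ue <- Fu -> Hr <- Hz
  P2: Ue <- Fu -> Mu <- Hz
Condition 1 (no descendant of Ue in the set): FAILS — Hr is a descendant of Ue.
Condition 2 (every backdoor path blocked by {Hr}):
  P1: open — collider(s) Hr are conditioned on (or have a conditioned descendant) and no non-collider on the path is in the set.
  P2: blocked at collider Mu (neither it nor any descendant is in the conditioning set).
{Hr} does not satisfy the backdoor criterion.

No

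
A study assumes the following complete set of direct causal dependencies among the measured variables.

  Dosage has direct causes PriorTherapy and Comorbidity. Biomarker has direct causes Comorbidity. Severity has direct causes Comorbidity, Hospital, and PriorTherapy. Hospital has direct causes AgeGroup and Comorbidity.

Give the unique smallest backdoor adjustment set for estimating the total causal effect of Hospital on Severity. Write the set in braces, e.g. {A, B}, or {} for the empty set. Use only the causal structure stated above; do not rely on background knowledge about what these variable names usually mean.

{Comorbidity}

Variables eligible for adjustment (non-descendants of Hospital, excluding Hospital and Severity): {AgeGroup, Biomarker, Comorbidity, Dosage, PriorTherapy}.
Backdoor paths from Hospital to Severity:
  P1: Hospital <- Comorbidity -> Severity
  P2: Hospital <- Comorbidity -> Dosage <- PriorTherapy -> Severity
The empty set is not sufficient: P1 (Hospital <- Comorbidity -> Severity) has no collider blocking it and no conditioned non-collider, so it is open.
Try {Comorbidity}:
  P1: blocked at fork node Comorbidity ∈ conditioning set.
  P2: blocked at fork node Comorbidity ∈ conditioning set.
{Comorbidity} contains no descendant of Hospital and blocks every backdoor path.
No other singleton works — e.g. {AgeGroup} leaves P1 open — so {Comorbidity} is the unique smallest valid adjustment set.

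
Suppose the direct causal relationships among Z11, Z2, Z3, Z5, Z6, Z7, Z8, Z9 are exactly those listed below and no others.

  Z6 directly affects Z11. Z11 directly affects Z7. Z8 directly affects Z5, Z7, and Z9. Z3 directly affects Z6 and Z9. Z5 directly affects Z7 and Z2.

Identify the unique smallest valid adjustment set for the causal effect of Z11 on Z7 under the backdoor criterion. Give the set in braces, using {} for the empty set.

Variables eligible for adjustment (non-descendants of Z11, excluding Z11 and Z7): {Z2, Z3, Z5, Z6, Z8, Z9}.
Backdoor paths from Z11 to Z7:
  P1: Z11 <- Z6 <- Z3 -> Z9 <- Z8 -> Z5 -> Z7
  P2: Z11 <- Z6 <- Z3 -> Z9 <- Z8 -> Z7
Each backdoor path contains an unconditioned collider, so every path is already blocked with the empty conditioning set:
  P1: blocked at collider Z9 (neither it nor any descendant is in the conditioning set).
  P2: blocked at collider Z9 (neither it nor any descendant is in the conditioning set).
The empty set is therefore the unique smallest valid set.

{}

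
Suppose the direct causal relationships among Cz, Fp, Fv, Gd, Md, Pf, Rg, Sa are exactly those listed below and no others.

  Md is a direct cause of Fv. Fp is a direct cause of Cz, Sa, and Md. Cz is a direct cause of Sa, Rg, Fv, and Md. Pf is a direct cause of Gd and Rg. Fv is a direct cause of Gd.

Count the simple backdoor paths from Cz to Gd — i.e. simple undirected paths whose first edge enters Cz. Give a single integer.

A backdoor path from Cz to Gd is any simple undirected path whose first edge points into Cz (i.e. leaves Cz via a parent).
Parents of Cz: {Fp}.
Enumerating:
  P1: Cz <- Fp -> Md -> Fv -> Gd
That exhausts the simple backdoor paths. Count: 1.

1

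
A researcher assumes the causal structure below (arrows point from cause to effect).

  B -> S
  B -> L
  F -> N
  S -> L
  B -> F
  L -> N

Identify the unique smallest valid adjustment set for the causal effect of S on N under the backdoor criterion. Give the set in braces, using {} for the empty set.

Variables eligible for adjustment (non-descendants of S, excluding S and N): {B, F}.
Backdoor paths from S to N:
  P1: S <- B -> F -> N
  P2: S <- B -> L -> N
The empty set is not sufficient: P1 (S <- B -> F -> N) has no collider blocking it and no conditioned non-collider, so it is open.
Try {B}:
  P1: blocked at fork node B ∈ conditioning set.
  P2: blocked at fork node B ∈ conditioning set.
{B} contains no descendant of S and blocks every backdoor path.
No other singleton works — e.g. {F} leaves P2 open — so {B} is the unique smallest valid adjustment set.

{B}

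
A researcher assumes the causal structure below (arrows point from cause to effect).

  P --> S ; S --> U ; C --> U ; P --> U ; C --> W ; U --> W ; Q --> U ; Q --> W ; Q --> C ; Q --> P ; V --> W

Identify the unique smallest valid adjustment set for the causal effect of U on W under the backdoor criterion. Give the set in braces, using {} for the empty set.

{C, Q}

Variables eligible for adjustment (non-descendants of U, excluding U and W): {C, P, Q, S, V}.
Backdoor paths from U to W:
  P1: U <- Q -> C -> W
  P2: U <- Q -> W
  P3: U <- P <- Q -> C -> W
  P4: U <- P <- Q -> W
  P5: U <- C <- Q -> W
  P6: U <- C -> W
  P7: U <- S <- P <- Q -> C -> W
  P8: U <- S <- P <- Q -> W
The empty set is not sufficient: P1 (U <- Q -> C -> W) has no collider blocking it and no conditioned non-collider, so it is open.
Try {C, Q}:
  P1: blocked at fork node Q ∈ conditioning set.
  P2: blocked at fork node Q ∈ conditioning set.
  P3: blocked at fork node Q ∈ conditioning set.
  P4: blocked at fork node Q ∈ conditioning set.
  P5: blocked at chain node C ∈ conditioning set.
  P6: blocked at fork node C ∈ conditioning set.
  P7: blocked at fork node Q ∈ conditioning set.
  P8: blocked at fork node Q ∈ conditioning set.
{C, Q} contains no descendant of U and blocks every backdoor path.
Every element of {C, Q} is needed (dropping C leaves P6 open; dropping Q leaves P2 open), so no proper subset is valid.
Among all size-2 subsets of the eligible variables, only {C, Q} blocks every backdoor path, so it is the unique smallest valid adjustment set.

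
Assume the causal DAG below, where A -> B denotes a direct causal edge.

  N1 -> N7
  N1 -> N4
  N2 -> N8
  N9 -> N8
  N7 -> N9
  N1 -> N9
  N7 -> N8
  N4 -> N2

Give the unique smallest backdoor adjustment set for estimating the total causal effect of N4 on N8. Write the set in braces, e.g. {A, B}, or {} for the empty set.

{N1}

Variables eligible for adjustment (non-descendants of N4, excluding N4 and N8): {N1, N7, N9}.
Backdoor paths from N4 to N8:
  P1: N4 <- N1 -> N7 -> N9 -> N8
  P2: N4 <- N1 -> N7 -> N8
  P3: N4 <- N1 -> N9 <- N7 -> N8
  P4: N4 <- N1 -> N9 -> N8
The empty set is not sufficient: P1 (N4 <- N1 -> N7 -> N9 -> N8) has no collider blocking it and no conditioned non-collider, so it is open.
Try {N1}:
  P1: blocked at fork node N1 ∈ conditioning set.
  P2: blocked at fork node N1 ∈ conditioning set.
  P3: blocked at fork node N1 ∈ conditioning set.
  P4: blocked at fork node N1 ∈ conditioning set.
{N1} contains no descendant of N4 and blocks every backdoor path.
No other singleton works — e.g. {N7} leaves P4 open — so {N1} is the unique smallest valid adjustment set.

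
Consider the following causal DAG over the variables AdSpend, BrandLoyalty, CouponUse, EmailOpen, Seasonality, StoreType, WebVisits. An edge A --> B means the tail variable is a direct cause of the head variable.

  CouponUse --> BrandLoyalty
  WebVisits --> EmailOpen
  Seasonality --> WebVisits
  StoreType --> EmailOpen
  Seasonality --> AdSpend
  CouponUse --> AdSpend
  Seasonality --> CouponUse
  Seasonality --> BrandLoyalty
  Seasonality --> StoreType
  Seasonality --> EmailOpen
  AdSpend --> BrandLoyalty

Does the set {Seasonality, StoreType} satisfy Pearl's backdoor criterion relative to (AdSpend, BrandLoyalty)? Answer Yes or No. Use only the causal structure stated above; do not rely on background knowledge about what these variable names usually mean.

Backdoor paths from AdSpend to BrandLoyalty (paths whose first edge points into AdSpend):
  P1: AdSpend <- Seasonality -> CouponUse -> BrandLoyalty
  P2: AdSpend <- Seasonality -> BrandLoyalty
  P3: AdSpend <- CouponUse <- Seasonality -> BrandLoyalty
  P4: AdSpend <- CouponUse -> BrandLoyalty
Condition 1 (no descendant of AdSpend in the set): holds — descendants of AdSpend are {BrandLoyalty}; none are in {Seasonality, StoreType}.
Condition 2 (every backdoor path blocked by {Seasonality, StoreType}):
  P1: blocked at fork node Seasonality ∈ conditioning set.
  P2: blocked at fork node Seasonality ∈ conditioning set.
  P3: blocked at fork node Seasonality ∈ conditioning set.
  P4: open — no interior node is in the conditioning set.
{Seasonality, StoreType} does not satisfy the backdoor criterion.

No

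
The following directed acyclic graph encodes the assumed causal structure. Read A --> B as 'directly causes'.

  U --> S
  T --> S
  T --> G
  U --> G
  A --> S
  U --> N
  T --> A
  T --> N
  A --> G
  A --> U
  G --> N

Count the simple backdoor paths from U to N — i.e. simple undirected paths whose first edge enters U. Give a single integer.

A backdoor path from U to N is any simple undirected path whose first edge points into U (i.e. leaves U via a parent).
Parents of U: {A}.
Enumerating:
  P1: U <- A <- T -> G -> N
  P2: U <- A <- T -> N
  P3: U <- A -> G <- T -> N
  P4: U <- A -> G -> N
  P5: U <- A -> S <- T -> G -> N
  P6: U <- A -> S <- T -> N
That exhausts the simple backdoor paths. Count: 6.

6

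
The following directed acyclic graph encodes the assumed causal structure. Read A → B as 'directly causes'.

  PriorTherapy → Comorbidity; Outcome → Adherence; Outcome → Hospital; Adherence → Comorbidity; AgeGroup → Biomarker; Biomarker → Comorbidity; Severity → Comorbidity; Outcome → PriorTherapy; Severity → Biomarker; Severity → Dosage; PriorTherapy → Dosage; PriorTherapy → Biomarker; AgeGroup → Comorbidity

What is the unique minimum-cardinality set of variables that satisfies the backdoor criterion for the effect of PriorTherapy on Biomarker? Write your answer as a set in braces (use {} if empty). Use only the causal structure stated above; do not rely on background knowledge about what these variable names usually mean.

Variables eligible for adjustment (non-descendants of PriorTherapy, excluding PriorTherapy and Biomarker): {Adherence, AgeGroup, Hospital, Outcome, Severity}.
Backdoor paths from PriorTherapy to Biomarker:
  P1: PriorTherapy <- Outcome -> Adherence -> Comorbidity <- Severity -> Biomarker
  P2: PriorTherapy <- Outcome -> Adherence -> Comorbidity <- AgeGroup -> Biomarker
  P3: PriorTherapy <- Outcome -> Adherence -> Comorbidity <- Biomarker
Each backdoor path contains an unconditioned collider, so every path is already blocked with the empty conditioning set:
  P1: blocked at collider Comorbidity (neither it nor any descendant is in the conditioning set).
  P2: blocked at collider Comorbidity (neither it nor any descendant is in the conditioning set).
  P3: blocked at collider Comorbidity (neither it nor any descendant is in the conditioning set).
The empty set is therefore the unique smallest valid set.

{}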